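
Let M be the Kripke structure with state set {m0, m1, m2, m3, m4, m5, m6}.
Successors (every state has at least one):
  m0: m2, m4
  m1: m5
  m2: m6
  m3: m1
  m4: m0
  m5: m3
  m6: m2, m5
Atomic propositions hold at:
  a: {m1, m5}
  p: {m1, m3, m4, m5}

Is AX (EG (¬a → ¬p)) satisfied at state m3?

No

Sat(¬a) = {m0, m2, m3, m4, m6}
Sat(¬p) = {m0, m2, m6}
Sat(¬a → ¬p) = {m0, m1, m2, m5, m6}
EG (¬a → ¬p): greatest fixpoint, start Z0 = {m0, m1, m2, m5, m6}, keep only states in Sat with some successor in Z. Z1 = {m0, m1, m2, m6}; Z2 = {m0, m2, m6}; fixed.
Sat(EG (¬a → ¬p)) = {m0, m2, m6}
Sat(AX (EG (¬a → ¬p))) = {s : every successor in {m0, m2, m6}} = {m2, m4}
m3 ∉ Sat(AX (EG (¬a → ¬p))) = {m2, m4}, so the formula does not hold at m3.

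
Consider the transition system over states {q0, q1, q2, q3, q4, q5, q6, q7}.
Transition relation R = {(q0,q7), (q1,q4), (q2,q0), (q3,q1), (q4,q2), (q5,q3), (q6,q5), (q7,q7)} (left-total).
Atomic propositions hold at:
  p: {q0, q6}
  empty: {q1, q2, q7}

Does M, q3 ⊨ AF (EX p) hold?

Yes

Sat(EX p) = {s : some successor in {q0, q6}} = {q2}
AF (EX p): least fixpoint, start Z0 = {q2}, add states with every successor in Z. Z1 = {q2, q4}; Z2 = {q1, q2, q4}; Z3 = {q1, q2, q3, q4}; Z4 = {q1, q2, q3, q4, q5}; Z5 = {q1, q2, q3, q4, q5, q6}; fixed.
Sat(AF (EX p)) = {q1, q2, q3, q4, q5, q6}
q3 ∈ Sat(AF (EX p)) = {q1, q2, q3, q4, q5, q6}, so the formula holds at q3.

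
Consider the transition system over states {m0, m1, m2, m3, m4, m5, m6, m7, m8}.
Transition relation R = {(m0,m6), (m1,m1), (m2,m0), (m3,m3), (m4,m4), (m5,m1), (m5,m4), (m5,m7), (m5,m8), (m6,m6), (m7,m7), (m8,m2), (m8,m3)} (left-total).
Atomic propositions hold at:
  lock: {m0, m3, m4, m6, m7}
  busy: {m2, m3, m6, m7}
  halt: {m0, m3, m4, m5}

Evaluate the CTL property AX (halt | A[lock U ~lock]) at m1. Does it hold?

Yes

Sat(~lock) = {m1, m2, m5, m8}
A[lock U ~lock]: least fixpoint, start Z0 = Sat(~lock) = {m1, m2, m5, m8}, add states in Sat(lock) with every successor in Z. Already a fixed point.
Sat(A[lock U ~lock]) = {m1, m2, m5, m8}
Sat(halt | A[lock U ~lock]) = {m0, m1, m2, m3, m4, m5, m8}
Sat(AX (halt | A[lock U ~lock])) = {s : every successor in {m0, m1, m2, m3, m4, m5, m8}} = {m1, m2, m3, m4, m8}
m1 ∈ Sat(AX (halt | A[lock U ~lock])) = {m1, m2, m3, m4, m8}, so the formula holds at m1.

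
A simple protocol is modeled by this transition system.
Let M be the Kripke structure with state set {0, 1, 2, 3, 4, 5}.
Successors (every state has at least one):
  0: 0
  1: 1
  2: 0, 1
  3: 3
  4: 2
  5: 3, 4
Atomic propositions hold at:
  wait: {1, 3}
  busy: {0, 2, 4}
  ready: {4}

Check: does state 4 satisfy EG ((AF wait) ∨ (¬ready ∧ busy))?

AF wait: least fixpoint, start Z0 = {1, 3}, add states with every successor in Z. Already a fixed point.
Sat(AF wait) = {1, 3}
Sat(¬ready) = {0, 1, 2, 3, 5}
Sat(¬ready ∧ busy) = {0, 2}
Sat((AF wait) ∨ (¬ready ∧ busy)) = {0, 1, 2, 3}
EG ((AF wait) ∨ (¬ready ∧ busy)): greatest fixpoint, start Z0 = {0, 1, 2, 3}, keep only states in Sat with some successor in Z. Already a fixed point.
Sat(EG ((AF wait) ∨ (¬ready ∧ busy))) = {0, 1, 2, 3}
4 ∉ Sat(EG ((AF wait) ∨ (¬ready ∧ busy))) = {0, 1, 2, 3}, so the formula does not hold at 4.

No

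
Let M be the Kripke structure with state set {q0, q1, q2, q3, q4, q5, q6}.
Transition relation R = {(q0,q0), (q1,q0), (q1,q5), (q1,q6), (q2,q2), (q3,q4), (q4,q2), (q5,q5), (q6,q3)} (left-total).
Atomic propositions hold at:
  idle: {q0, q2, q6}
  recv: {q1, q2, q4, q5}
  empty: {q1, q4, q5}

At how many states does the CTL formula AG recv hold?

3

AG recv: greatest fixpoint, start Z0 = {q1, q2, q4, q5}, keep only states in Sat with every successor in Z. Z1 = {q2, q4, q5}; fixed.
Sat(AG recv) = {q2, q4, q5}
|Sat(AG recv)| = |{q2, q4, q5}| = 3.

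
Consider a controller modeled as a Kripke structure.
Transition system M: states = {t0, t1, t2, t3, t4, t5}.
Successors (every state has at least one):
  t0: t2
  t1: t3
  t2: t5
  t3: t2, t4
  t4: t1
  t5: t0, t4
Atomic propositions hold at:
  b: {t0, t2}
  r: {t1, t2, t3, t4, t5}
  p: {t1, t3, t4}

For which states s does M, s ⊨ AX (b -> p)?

{t1, t2, t4}

Sat(b -> p) = {t1, t3, t4, t5}
Sat(AX (b -> p)) = {s : every successor in {t1, t3, t4, t5}} = {t1, t2, t4}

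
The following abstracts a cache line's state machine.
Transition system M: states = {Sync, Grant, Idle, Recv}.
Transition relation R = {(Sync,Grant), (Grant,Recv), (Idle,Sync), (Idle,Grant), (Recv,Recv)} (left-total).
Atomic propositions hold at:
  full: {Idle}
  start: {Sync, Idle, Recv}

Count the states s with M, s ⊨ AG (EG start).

EG start: greatest fixpoint, start Z0 = {Sync, Idle, Recv}, keep only states in Sat with some successor in Z. Z1 = {Idle, Recv}; Z2 = {Recv}; fixed.
Sat(EG start) = {Recv}
AG (EG start): greatest fixpoint, start Z0 = {Recv}, keep only states in Sat with every successor in Z. Already a fixed point.
Sat(AG (EG start)) = {Recv}
|Sat(AG (EG start))| = |{Recv}| = 1.

1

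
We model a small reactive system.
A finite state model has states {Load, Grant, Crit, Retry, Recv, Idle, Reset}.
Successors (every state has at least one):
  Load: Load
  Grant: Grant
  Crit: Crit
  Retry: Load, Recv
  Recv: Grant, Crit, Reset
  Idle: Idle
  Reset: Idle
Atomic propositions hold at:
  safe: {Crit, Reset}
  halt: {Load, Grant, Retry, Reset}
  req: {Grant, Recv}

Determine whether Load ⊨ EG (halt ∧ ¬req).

Sat(¬req) = {Load, Crit, Retry, Idle, Reset}
Sat(halt ∧ ¬req) = {Load, Retry, Reset}
EG (halt ∧ ¬req): greatest fixpoint, start Z0 = {Load, Retry, Reset}, keep only states in Sat with some successor in Z. Z1 = {Load, Retry}; fixed.
Sat(EG (halt ∧ ¬req)) = {Load, Retry}
Load ∈ Sat(EG (halt ∧ ¬req)) = {Load, Retry}, so the formula holds at Load.

Yes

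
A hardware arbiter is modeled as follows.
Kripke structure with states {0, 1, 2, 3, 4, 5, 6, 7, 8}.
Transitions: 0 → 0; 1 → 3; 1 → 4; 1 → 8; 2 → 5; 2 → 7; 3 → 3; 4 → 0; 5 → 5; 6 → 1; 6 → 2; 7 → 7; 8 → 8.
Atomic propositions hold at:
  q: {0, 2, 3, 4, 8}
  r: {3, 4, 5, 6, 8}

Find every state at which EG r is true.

EG r: greatest fixpoint, start Z0 = {3, 4, 5, 6, 8}, keep only states in Sat with some successor in Z. Z1 = {3, 5, 8}; fixed.
Sat(EG r) = {3, 5, 8}

{3, 5, 8}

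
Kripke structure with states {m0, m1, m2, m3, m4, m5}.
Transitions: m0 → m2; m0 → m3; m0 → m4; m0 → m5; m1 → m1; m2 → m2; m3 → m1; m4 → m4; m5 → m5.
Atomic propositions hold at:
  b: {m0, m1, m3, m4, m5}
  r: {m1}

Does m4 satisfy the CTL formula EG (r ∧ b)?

Sat(r ∧ b) = {m1}
EG (r ∧ b): greatest fixpoint, start Z0 = {m1}, keep only states in Sat with some successor in Z. Already a fixed point.
Sat(EG (r ∧ b)) = {m1}
m4 ∉ Sat(EG (r ∧ b)) = {m1}, so the formula does not hold at m4.

No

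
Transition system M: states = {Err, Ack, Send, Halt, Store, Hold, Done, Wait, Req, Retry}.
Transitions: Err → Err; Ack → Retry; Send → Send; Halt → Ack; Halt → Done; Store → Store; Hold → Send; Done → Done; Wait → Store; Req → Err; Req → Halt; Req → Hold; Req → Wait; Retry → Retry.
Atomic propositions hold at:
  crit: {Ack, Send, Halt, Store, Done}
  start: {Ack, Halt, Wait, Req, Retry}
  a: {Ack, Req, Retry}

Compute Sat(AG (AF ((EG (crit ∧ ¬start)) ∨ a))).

{Ack, Send, Halt, Store, Hold, Done, Wait, Retry}

Sat(¬start) = {Err, Send, Store, Hold, Done}
Sat(crit ∧ ¬start) = {Send, Store, Done}
EG (crit ∧ ¬start): greatest fixpoint, start Z0 = {Send, Store, Done}, keep only states in Sat with some successor in Z. Already a fixed point.
Sat(EG (crit ∧ ¬start)) = {Send, Store, Done}
Sat((EG (crit ∧ ¬start)) ∨ a) = {Ack, Send, Store, Done, Req, Retry}
AF ((EG (crit ∧ ¬start)) ∨ a): least fixpoint, start Z0 = {Ack, Send, Store, Done, Req, Retry}, add states with every successor in Z. Z1 = {Ack, Send, Halt, Store, Hold, Done, Wait, Req, Retry}; fixed.
Sat(AF ((EG (crit ∧ ¬start)) ∨ a)) = {Ack, Send, Halt, Store, Hold, Done, Wait, Req, Retry}
AG (AF ((EG (crit ∧ ¬start)) ∨ a)): greatest fixpoint, start Z0 = {Ack, Send, Halt, Store, Hold, Done, Wait, Req, Retry}, keep only states in Sat with every successor in Z. Z1 = {Ack, Send, Halt, Store, Hold, Done, Wait, Retry}; fixed.
Sat(AG (AF ((EG (crit ∧ ¬start)) ∨ a))) = {Ack, Send, Halt, Store, Hold, Done, Wait, Retry}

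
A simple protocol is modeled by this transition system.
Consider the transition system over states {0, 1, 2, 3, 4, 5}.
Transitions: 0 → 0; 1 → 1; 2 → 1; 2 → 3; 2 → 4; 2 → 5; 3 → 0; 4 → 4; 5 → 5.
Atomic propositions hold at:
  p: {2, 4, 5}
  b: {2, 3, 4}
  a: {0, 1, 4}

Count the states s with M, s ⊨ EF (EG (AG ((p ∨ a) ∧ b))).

2

Sat(p ∨ a) = {0, 1, 2, 4, 5}
Sat((p ∨ a) ∧ b) = {2, 4}
AG ((p ∨ a) ∧ b): greatest fixpoint, start Z0 = {2, 4}, keep only states in Sat with every successor in Z. Z1 = {4}; fixed.
Sat(AG ((p ∨ a) ∧ b)) = {4}
EG (AG ((p ∨ a) ∧ b)): greatest fixpoint, start Z0 = {4}, keep only states in Sat with some successor in Z. Already a fixed point.
Sat(EG (AG ((p ∨ a) ∧ b))) = {4}
EF (EG (AG ((p ∨ a) ∧ b))): least fixpoint, start Z0 = {4}, add states with some successor in Z. Z1 = {2, 4}; fixed.
Sat(EF (EG (AG ((p ∨ a) ∧ b)))) = {2, 4}
|Sat(EF (EG (AG ((p ∨ a) ∧ b))))| = |{2, 4}| = 2.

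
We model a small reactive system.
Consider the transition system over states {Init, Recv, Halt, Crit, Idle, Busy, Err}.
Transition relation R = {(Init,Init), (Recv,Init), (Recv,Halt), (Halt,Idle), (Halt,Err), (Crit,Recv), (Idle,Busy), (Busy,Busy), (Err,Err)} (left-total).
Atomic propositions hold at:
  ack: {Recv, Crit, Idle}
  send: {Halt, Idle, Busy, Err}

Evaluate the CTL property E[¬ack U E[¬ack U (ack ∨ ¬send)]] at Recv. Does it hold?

Yes

Sat(¬ack) = {Init, Halt, Busy, Err}
Sat(¬send) = {Init, Recv, Crit}
Sat(ack ∨ ¬send) = {Init, Recv, Crit, Idle}
E[¬ack U (ack ∨ ¬send)]: least fixpoint, start Z0 = Sat((ack ∨ ¬send)) = {Init, Recv, Crit, Idle}, add states in Sat(¬ack) with some successor in Z. Z1 = {Init, Recv, Halt, Crit, Idle}; fixed.
Sat(E[¬ack U (ack ∨ ¬send)]) = {Init, Recv, Halt, Crit, Idle}
E[¬ack U E[¬ack U (ack ∨ ¬send)]]: least fixpoint, start Z0 = Sat(E[¬ack U (ack ∨ ¬send)]) = {Init, Recv, Halt, Crit, Idle}, add states in Sat(¬ack) with some successor in Z. Already a fixed point.
Sat(E[¬ack U E[¬ack U (ack ∨ ¬send)]]) = {Init, Recv, Halt, Crit, Idle}
Recv ∈ Sat(E[¬ack U E[¬ack U (ack ∨ ¬send)]]) = {Init, Recv, Halt, Crit, Idle}, so the formula holds at Recv.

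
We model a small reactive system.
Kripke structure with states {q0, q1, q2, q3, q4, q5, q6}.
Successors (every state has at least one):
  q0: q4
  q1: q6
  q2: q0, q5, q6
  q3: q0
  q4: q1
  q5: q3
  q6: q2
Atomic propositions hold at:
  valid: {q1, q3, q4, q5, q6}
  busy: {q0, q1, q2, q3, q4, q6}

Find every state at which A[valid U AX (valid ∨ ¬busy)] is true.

Sat(¬busy) = {q5}
Sat(valid ∨ ¬busy) = {q1, q3, q4, q5, q6}
Sat(AX (valid ∨ ¬busy)) = {s : every successor in {q1, q3, q4, q5, q6}} = {q0, q1, q4, q5}
A[valid U AX (valid ∨ ¬busy)]: least fixpoint, start Z0 = Sat(AX (valid ∨ ¬busy)) = {q0, q1, q4, q5}, add states in Sat(valid) with every successor in Z. Z1 = {q0, q1, q3, q4, q5}; fixed.
Sat(A[valid U AX (valid ∨ ¬busy)]) = {q0, q1, q3, q4, q5}

{q0, q1, q3, q4, q5}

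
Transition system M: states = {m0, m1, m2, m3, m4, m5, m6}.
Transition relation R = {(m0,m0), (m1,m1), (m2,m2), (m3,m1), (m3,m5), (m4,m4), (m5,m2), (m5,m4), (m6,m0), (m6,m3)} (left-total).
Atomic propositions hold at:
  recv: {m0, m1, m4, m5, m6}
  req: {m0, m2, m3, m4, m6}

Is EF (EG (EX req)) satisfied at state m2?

Yes

Sat(EX req) = {s : some successor in {m0, m2, m3, m4, m6}} = {m0, m2, m4, m5, m6}
EG (EX req): greatest fixpoint, start Z0 = {m0, m2, m4, m5, m6}, keep only states in Sat with some successor in Z. Already a fixed point.
Sat(EG (EX req)) = {m0, m2, m4, m5, m6}
EF (EG (EX req)): least fixpoint, start Z0 = {m0, m2, m4, m5, m6}, add states with some successor in Z. Z1 = {m0, m2, m3, m4, m5, m6}; fixed.
Sat(EF (EG (EX req))) = {m0, m2, m3, m4, m5, m6}
m2 ∈ Sat(EF (EG (EX req))) = {m0, m2, m3, m4, m5, m6}, so the formula holds at m2.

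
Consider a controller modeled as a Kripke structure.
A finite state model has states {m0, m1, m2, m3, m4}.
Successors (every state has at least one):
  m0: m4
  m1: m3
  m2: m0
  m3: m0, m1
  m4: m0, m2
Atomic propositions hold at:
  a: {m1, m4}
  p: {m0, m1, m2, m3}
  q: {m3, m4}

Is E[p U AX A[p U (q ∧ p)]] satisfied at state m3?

Sat(q ∧ p) = {m3}
A[p U (q ∧ p)]: least fixpoint, start Z0 = Sat((q ∧ p)) = {m3}, add states in Sat(p) with every successor in Z. Z1 = {m1, m3}; fixed.
Sat(A[p U (q ∧ p)]) = {m1, m3}
Sat(AX A[p U (q ∧ p)]) = {s : every successor in {m1, m3}} = {m1}
E[p U AX A[p U (q ∧ p)]]: least fixpoint, start Z0 = Sat(AX A[p U (q ∧ p)]) = {m1}, add states in Sat(p) with some successor in Z. Z1 = {m1, m3}; fixed.
Sat(E[p U AX A[p U (q ∧ p)]]) = {m1, m3}
m3 ∈ Sat(E[p U AX A[p U (q ∧ p)]]) = {m1, m3}, so the formula holds at m3.

Yes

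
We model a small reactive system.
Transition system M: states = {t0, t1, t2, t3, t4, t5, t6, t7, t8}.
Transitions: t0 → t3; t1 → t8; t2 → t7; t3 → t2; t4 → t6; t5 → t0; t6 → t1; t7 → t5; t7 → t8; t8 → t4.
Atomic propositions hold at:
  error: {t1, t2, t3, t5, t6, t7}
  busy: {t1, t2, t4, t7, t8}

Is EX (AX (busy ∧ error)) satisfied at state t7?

Sat(busy ∧ error) = {t1, t2, t7}
Sat(AX (busy ∧ error)) = {s : every successor in {t1, t2, t7}} = {t2, t3, t6}
Sat(EX (AX (busy ∧ error))) = {s : some successor in {t2, t3, t6}} = {t0, t3, t4}
t7 ∉ Sat(EX (AX (busy ∧ error))) = {t0, t3, t4}, so the formula does not hold at t7.

No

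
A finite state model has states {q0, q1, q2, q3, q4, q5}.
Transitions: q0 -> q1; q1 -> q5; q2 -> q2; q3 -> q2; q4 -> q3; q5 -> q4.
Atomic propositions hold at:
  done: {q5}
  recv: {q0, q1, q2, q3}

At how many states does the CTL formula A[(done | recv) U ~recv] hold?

Sat(done | recv) = {q0, q1, q2, q3, q5}
Sat(~recv) = {q4, q5}
A[(done | recv) U ~recv]: least fixpoint, start Z0 = Sat(~recv) = {q4, q5}, add states in Sat(done | recv) with every successor in Z. Z1 = {q1, q4, q5}; Z2 = {q0, q1, q4, q5}; fixed.
Sat(A[(done | recv) U ~recv]) = {q0, q1, q4, q5}
|Sat(A[(done | recv) U ~recv])| = |{q0, q1, q4, q5}| = 4.

4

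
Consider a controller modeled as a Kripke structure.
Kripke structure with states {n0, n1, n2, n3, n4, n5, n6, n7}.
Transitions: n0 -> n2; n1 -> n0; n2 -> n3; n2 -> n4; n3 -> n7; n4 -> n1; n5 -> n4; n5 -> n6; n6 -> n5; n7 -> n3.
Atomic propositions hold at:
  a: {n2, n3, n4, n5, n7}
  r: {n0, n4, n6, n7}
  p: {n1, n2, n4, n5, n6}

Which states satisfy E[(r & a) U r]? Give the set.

{n0, n4, n6, n7}

Sat(r & a) = {n4, n7}
E[(r & a) U r]: least fixpoint, start Z0 = Sat(r) = {n0, n4, n6, n7}, add states in Sat(r & a) with some successor in Z. Already a fixed point.
Sat(E[(r & a) U r]) = {n0, n4, n6, n7}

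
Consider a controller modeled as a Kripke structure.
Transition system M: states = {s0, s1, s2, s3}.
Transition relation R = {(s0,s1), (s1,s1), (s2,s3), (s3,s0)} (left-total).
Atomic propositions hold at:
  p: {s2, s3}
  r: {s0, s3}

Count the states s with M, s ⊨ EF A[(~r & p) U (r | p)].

3

Sat(~r) = {s1, s2}
Sat(~r & p) = {s2}
Sat(r | p) = {s0, s2, s3}
A[(~r & p) U (r | p)]: least fixpoint, start Z0 = Sat((r | p)) = {s0, s2, s3}, add states in Sat(~r & p) with every successor in Z. Already a fixed point.
Sat(A[(~r & p) U (r | p)]) = {s0, s2, s3}
EF A[(~r & p) U (r | p)]: least fixpoint, start Z0 = {s0, s2, s3}, add states with some successor in Z. Already a fixed point.
Sat(EF A[(~r & p) U (r | p)]) = {s0, s2, s3}
|Sat(EF A[(~r & p) U (r | p)])| = |{s0, s2, s3}| = 3.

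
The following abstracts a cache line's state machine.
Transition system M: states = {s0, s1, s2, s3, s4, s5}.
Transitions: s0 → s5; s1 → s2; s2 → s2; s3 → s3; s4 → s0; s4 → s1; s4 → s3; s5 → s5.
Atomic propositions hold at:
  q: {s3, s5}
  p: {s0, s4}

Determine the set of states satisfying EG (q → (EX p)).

{s1, s2, s4}

Sat(EX p) = {s : some successor in {s0, s4}} = {s4}
Sat(q → (EX p)) = {s0, s1, s2, s4}
EG (q → (EX p)): greatest fixpoint, start Z0 = {s0, s1, s2, s4}, keep only states in Sat with some successor in Z. Z1 = {s1, s2, s4}; fixed.
Sat(EG (q → (EX p))) = {s1, s2, s4}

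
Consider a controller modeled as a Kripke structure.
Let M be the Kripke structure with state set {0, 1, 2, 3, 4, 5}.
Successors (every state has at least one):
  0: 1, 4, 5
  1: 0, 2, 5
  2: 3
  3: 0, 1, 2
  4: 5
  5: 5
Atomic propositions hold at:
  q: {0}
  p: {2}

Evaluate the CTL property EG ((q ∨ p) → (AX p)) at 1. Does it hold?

Yes

Sat(q ∨ p) = {0, 2}
Sat(AX p) = {s : every successor in {2}} = ∅
Sat((q ∨ p) → (AX p)) = {1, 3, 4, 5}
EG ((q ∨ p) → (AX p)): greatest fixpoint, start Z0 = {1, 3, 4, 5}, keep only states in Sat with some successor in Z. Already a fixed point.
Sat(EG ((q ∨ p) → (AX p))) = {1, 3, 4, 5}
1 ∈ Sat(EG ((q ∨ p) → (AX p))) = {1, 3, 4, 5}, so the formula holds at 1.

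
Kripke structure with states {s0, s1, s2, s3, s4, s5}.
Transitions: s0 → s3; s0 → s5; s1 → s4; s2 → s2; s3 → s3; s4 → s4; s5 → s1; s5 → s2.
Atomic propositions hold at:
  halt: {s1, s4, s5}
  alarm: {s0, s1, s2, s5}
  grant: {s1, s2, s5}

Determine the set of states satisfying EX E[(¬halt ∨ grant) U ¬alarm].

{s0, s1, s3, s4, s5}

Sat(¬halt) = {s0, s2, s3}
Sat(¬halt ∨ grant) = {s0, s1, s2, s3, s5}
Sat(¬alarm) = {s3, s4}
E[(¬halt ∨ grant) U ¬alarm]: least fixpoint, start Z0 = Sat(¬alarm) = {s3, s4}, add states in Sat(¬halt ∨ grant) with some successor in Z. Z1 = {s0, s1, s3, s4}; Z2 = {s0, s1, s3, s4, s5}; fixed.
Sat(E[(¬halt ∨ grant) U ¬alarm]) = {s0, s1, s3, s4, s5}
Sat(EX E[(¬halt ∨ grant) U ¬alarm]) = {s : some successor in {s0, s1, s3, s4, s5}} = {s0, s1, s3, s4, s5}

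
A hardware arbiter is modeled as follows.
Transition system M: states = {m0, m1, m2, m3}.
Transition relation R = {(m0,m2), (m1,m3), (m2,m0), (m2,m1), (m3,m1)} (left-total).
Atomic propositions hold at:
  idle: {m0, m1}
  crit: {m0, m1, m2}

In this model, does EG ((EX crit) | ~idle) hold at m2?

Yes

Sat(EX crit) = {s : some successor in {m0, m1, m2}} = {m0, m2, m3}
Sat(~idle) = {m2, m3}
Sat((EX crit) | ~idle) = {m0, m2, m3}
EG ((EX crit) | ~idle): greatest fixpoint, start Z0 = {m0, m2, m3}, keep only states in Sat with some successor in Z. Z1 = {m0, m2}; fixed.
Sat(EG ((EX crit) | ~idle)) = {m0, m2}
m2 ∈ Sat(EG ((EX crit) | ~idle)) = {m0, m2}, so the formula holds at m2.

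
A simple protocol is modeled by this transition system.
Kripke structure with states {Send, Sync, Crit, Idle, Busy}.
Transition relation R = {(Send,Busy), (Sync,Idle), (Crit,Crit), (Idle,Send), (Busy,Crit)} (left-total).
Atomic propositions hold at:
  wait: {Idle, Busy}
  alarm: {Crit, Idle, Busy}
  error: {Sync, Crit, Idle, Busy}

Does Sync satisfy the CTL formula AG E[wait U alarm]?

No

E[wait U alarm]: least fixpoint, start Z0 = Sat(alarm) = {Crit, Idle, Busy}, add states in Sat(wait) with some successor in Z. Already a fixed point.
Sat(E[wait U alarm]) = {Crit, Idle, Busy}
AG E[wait U alarm]: greatest fixpoint, start Z0 = {Crit, Idle, Busy}, keep only states in Sat with every successor in Z. Z1 = {Crit, Busy}; fixed.
Sat(AG E[wait U alarm]) = {Crit, Busy}
Sync ∉ Sat(AG E[wait U alarm]) = {Crit, Busy}, so the formula does not hold at Sync.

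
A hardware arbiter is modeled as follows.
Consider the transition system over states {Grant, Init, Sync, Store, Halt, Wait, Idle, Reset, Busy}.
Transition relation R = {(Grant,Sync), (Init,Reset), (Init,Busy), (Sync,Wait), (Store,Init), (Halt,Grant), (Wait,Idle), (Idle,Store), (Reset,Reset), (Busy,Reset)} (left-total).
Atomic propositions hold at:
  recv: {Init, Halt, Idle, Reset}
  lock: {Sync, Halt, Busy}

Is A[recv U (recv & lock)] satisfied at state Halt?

Sat(recv & lock) = {Halt}
A[recv U (recv & lock)]: least fixpoint, start Z0 = Sat((recv & lock)) = {Halt}, add states in Sat(recv) with every successor in Z. Already a fixed point.
Sat(A[recv U (recv & lock)]) = {Halt}
Halt ∈ Sat(A[recv U (recv & lock)]) = {Halt}, so the formula holds at Halt.

Yes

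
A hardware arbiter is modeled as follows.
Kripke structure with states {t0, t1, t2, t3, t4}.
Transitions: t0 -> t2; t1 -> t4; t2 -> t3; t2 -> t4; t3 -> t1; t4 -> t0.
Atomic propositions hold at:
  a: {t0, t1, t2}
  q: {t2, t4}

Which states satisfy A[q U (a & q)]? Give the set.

Sat(a & q) = {t2}
A[q U (a & q)]: least fixpoint, start Z0 = Sat((a & q)) = {t2}, add states in Sat(q) with every successor in Z. Already a fixed point.
Sat(A[q U (a & q)]) = {t2}

{t2}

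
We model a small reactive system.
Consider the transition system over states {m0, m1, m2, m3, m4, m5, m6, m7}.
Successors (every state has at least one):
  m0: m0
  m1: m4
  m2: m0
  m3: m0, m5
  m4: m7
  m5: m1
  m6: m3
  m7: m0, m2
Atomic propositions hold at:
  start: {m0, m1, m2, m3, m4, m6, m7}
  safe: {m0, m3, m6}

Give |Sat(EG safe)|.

EG safe: greatest fixpoint, start Z0 = {m0, m3, m6}, keep only states in Sat with some successor in Z. Already a fixed point.
Sat(EG safe) = {m0, m3, m6}
|Sat(EG safe)| = |{m0, m3, m6}| = 3.

3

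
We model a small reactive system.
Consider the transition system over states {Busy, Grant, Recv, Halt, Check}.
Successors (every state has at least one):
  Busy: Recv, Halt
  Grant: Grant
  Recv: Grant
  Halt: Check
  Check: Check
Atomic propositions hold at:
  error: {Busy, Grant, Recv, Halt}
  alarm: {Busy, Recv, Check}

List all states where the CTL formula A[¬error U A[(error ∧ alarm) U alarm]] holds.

{Busy, Recv, Check}

Sat(¬error) = {Check}
Sat(error ∧ alarm) = {Busy, Recv}
A[(error ∧ alarm) U alarm]: least fixpoint, start Z0 = Sat(alarm) = {Busy, Recv, Check}, add states in Sat(error ∧ alarm) with every successor in Z. Already a fixed point.
Sat(A[(error ∧ alarm) U alarm]) = {Busy, Recv, Check}
A[¬error U A[(error ∧ alarm) U alarm]]: least fixpoint, start Z0 = Sat(A[(error ∧ alarm) U alarm]) = {Busy, Recv, Check}, add states in Sat(¬error) with every successor in Z. Already a fixed point.
Sat(A[¬error U A[(error ∧ alarm) U alarm]]) = {Busy, Recv, Check}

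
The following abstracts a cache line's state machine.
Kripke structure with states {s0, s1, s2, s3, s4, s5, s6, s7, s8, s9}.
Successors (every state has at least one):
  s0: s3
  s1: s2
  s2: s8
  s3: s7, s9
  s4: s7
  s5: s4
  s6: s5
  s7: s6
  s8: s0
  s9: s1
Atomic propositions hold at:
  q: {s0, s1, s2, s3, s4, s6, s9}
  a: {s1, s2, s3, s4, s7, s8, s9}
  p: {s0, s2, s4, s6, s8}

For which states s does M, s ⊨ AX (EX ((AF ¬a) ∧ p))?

Sat(¬a) = {s0, s5, s6}
AF ¬a: least fixpoint, start Z0 = {s0, s5, s6}, add states with every successor in Z. Z1 = {s0, s5, s6, s7, s8}; Z2 = {s0, s2, s4, s5, s6, s7, s8}; Z3 = {s0, s1, s2, s4, s5, s6, s7, s8}; Z4 = {s0, s1, s2, s4, s5, s6, s7, s8, s9}; Z5 = {s0, s1, s2, s3, s4, s5, s6, s7, s8, s9}; fixed.
Sat(AF ¬a) = {s0, s1, s2, s3, s4, s5, s6, s7, s8, s9}
Sat((AF ¬a) ∧ p) = {s0, s2, s4, s6, s8}
Sat(EX ((AF ¬a) ∧ p)) = {s : some successor in {s0, s2, s4, s6, s8}} = {s1, s2, s5, s7, s8}
Sat(AX (EX ((AF ¬a) ∧ p))) = {s : every successor in {s1, s2, s5, s7, s8}} = {s1, s2, s4, s6, s9}

{s1, s2, s4, s6, s9}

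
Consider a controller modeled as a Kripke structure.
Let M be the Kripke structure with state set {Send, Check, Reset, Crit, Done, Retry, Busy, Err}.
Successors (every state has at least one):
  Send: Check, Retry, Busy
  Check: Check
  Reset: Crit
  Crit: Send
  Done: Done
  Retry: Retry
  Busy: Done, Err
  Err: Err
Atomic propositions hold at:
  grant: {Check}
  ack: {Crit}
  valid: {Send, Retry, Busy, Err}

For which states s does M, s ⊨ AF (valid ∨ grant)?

{Send, Check, Reset, Crit, Retry, Busy, Err}

Sat(valid ∨ grant) = {Send, Check, Retry, Busy, Err}
AF (valid ∨ grant): least fixpoint, start Z0 = {Send, Check, Retry, Busy, Err}, add states with every successor in Z. Z1 = {Send, Check, Crit, Retry, Busy, Err}; Z2 = {Send, Check, Reset, Crit, Retry, Busy, Err}; fixed.
Sat(AF (valid ∨ grant)) = {Send, Check, Reset, Crit, Retry, Busy, Err}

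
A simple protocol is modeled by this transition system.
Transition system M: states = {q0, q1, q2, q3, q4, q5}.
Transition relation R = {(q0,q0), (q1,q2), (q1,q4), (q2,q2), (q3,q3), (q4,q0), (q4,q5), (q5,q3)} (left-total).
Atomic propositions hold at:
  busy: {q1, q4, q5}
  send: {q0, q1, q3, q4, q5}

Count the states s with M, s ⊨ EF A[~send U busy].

3

Sat(~send) = {q2}
A[~send U busy]: least fixpoint, start Z0 = Sat(busy) = {q1, q4, q5}, add states in Sat(~send) with every successor in Z. Already a fixed point.
Sat(A[~send U busy]) = {q1, q4, q5}
EF A[~send U busy]: least fixpoint, start Z0 = {q1, q4, q5}, add states with some successor in Z. Already a fixed point.
Sat(EF A[~send U busy]) = {q1, q4, q5}
|Sat(EF A[~send U busy])| = |{q1, q4, q5}| = 3.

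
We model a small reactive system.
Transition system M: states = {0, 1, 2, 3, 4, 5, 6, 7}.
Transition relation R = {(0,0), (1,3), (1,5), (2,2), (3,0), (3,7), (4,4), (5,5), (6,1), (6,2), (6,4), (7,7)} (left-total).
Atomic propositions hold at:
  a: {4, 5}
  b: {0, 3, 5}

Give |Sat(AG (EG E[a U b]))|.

2

E[a U b]: least fixpoint, start Z0 = Sat(b) = {0, 3, 5}, add states in Sat(a) with some successor in Z. Already a fixed point.
Sat(E[a U b]) = {0, 3, 5}
EG E[a U b]: greatest fixpoint, start Z0 = {0, 3, 5}, keep only states in Sat with some successor in Z. Already a fixed point.
Sat(EG E[a U b]) = {0, 3, 5}
AG (EG E[a U b]): greatest fixpoint, start Z0 = {0, 3, 5}, keep only states in Sat with every successor in Z. Z1 = {0, 5}; fixed.
Sat(AG (EG E[a U b])) = {0, 5}
|Sat(AG (EG E[a U b]))| = |{0, 5}| = 2.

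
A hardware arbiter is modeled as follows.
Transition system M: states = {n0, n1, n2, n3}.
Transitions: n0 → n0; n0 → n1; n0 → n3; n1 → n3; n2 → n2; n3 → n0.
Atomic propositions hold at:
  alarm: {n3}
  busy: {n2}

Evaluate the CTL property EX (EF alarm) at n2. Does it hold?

No

EF alarm: least fixpoint, start Z0 = {n3}, add states with some successor in Z. Z1 = {n0, n1, n3}; fixed.
Sat(EF alarm) = {n0, n1, n3}
Sat(EX (EF alarm)) = {s : some successor in {n0, n1, n3}} = {n0, n1, n3}
n2 ∉ Sat(EX (EF alarm)) = {n0, n1, n3}, so the formula does not hold at n2.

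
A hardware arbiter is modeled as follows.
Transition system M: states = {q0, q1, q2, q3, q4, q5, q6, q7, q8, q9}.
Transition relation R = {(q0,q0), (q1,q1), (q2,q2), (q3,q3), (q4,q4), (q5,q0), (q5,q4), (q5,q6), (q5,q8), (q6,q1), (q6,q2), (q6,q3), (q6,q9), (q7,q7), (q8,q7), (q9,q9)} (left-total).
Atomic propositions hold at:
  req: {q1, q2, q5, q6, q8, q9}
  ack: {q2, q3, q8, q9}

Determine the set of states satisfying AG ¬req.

{q0, q3, q4, q7}

Sat(¬req) = {q0, q3, q4, q7}
AG ¬req: greatest fixpoint, start Z0 = {q0, q3, q4, q7}, keep only states in Sat with every successor in Z. Already a fixed point.
Sat(AG ¬req) = {q0, q3, q4, q7}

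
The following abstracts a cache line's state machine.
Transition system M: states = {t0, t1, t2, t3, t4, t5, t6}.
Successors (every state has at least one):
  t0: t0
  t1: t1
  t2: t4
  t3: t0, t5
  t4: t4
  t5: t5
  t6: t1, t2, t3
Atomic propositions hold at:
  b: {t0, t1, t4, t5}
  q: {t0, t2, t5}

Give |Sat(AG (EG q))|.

2

EG q: greatest fixpoint, start Z0 = {t0, t2, t5}, keep only states in Sat with some successor in Z. Z1 = {t0, t5}; fixed.
Sat(EG q) = {t0, t5}
AG (EG q): greatest fixpoint, start Z0 = {t0, t5}, keep only states in Sat with every successor in Z. Already a fixed point.
Sat(AG (EG q)) = {t0, t5}
|Sat(AG (EG q))| = |{t0, t5}| = 2.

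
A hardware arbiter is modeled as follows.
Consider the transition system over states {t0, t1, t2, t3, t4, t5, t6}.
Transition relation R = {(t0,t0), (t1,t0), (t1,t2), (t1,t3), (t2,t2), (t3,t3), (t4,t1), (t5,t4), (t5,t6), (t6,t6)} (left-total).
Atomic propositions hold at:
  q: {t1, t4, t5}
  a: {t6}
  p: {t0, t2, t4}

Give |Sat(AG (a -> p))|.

5

Sat(a -> p) = {t0, t1, t2, t3, t4, t5}
AG (a -> p): greatest fixpoint, start Z0 = {t0, t1, t2, t3, t4, t5}, keep only states in Sat with every successor in Z. Z1 = {t0, t1, t2, t3, t4}; fixed.
Sat(AG (a -> p)) = {t0, t1, t2, t3, t4}
|Sat(AG (a -> p))| = |{t0, t1, t2, t3, t4}| = 5.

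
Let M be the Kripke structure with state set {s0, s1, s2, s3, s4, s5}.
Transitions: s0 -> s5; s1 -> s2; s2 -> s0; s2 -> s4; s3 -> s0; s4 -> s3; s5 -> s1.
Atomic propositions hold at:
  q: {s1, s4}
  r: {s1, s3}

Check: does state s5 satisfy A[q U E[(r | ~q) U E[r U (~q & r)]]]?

Sat(~q) = {s0, s2, s3, s5}
Sat(r | ~q) = {s0, s1, s2, s3, s5}
Sat(~q & r) = {s3}
E[r U (~q & r)]: least fixpoint, start Z0 = Sat((~q & r)) = {s3}, add states in Sat(r) with some successor in Z. Already a fixed point.
Sat(E[r U (~q & r)]) = {s3}
E[(r | ~q) U E[r U (~q & r)]]: least fixpoint, start Z0 = Sat(E[r U (~q & r)]) = {s3}, add states in Sat(r | ~q) with some successor in Z. Already a fixed point.
Sat(E[(r | ~q) U E[r U (~q & r)]]) = {s3}
A[q U E[(r | ~q) U E[r U (~q & r)]]]: least fixpoint, start Z0 = Sat(E[(r | ~q) U E[r U (~q & r)]]) = {s3}, add states in Sat(q) with every successor in Z. Z1 = {s3, s4}; fixed.
Sat(A[q U E[(r | ~q) U E[r U (~q & r)]]]) = {s3, s4}
s5 ∉ Sat(A[q U E[(r | ~q) U E[r U (~q & r)]]]) = {s3, s4}, so the formula does not hold at s5.

No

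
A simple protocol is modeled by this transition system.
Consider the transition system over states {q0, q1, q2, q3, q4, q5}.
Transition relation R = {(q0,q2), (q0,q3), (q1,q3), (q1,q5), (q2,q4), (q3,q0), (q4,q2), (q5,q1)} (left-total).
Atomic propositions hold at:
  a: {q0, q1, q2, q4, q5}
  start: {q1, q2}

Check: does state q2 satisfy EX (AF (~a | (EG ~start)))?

No

Sat(~a) = {q3}
Sat(~start) = {q0, q3, q4, q5}
EG ~start: greatest fixpoint, start Z0 = {q0, q3, q4, q5}, keep only states in Sat with some successor in Z. Z1 = {q0, q3}; fixed.
Sat(EG ~start) = {q0, q3}
Sat(~a | (EG ~start)) = {q0, q3}
AF (~a | (EG ~start)): least fixpoint, start Z0 = {q0, q3}, add states with every successor in Z. Already a fixed point.
Sat(AF (~a | (EG ~start))) = {q0, q3}
Sat(EX (AF (~a | (EG ~start)))) = {s : some successor in {q0, q3}} = {q0, q1, q3}
q2 ∉ Sat(EX (AF (~a | (EG ~start)))) = {q0, q1, q3}, so the formula does not hold at q2.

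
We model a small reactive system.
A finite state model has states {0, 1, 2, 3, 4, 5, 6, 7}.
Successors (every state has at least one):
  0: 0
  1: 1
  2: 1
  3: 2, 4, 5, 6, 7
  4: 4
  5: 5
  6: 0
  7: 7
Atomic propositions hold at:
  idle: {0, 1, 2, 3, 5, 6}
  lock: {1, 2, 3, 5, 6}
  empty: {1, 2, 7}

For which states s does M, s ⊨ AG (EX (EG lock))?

{1, 2, 5}

EG lock: greatest fixpoint, start Z0 = {1, 2, 3, 5, 6}, keep only states in Sat with some successor in Z. Z1 = {1, 2, 3, 5}; fixed.
Sat(EG lock) = {1, 2, 3, 5}
Sat(EX (EG lock)) = {s : some successor in {1, 2, 3, 5}} = {1, 2, 3, 5}
AG (EX (EG lock)): greatest fixpoint, start Z0 = {1, 2, 3, 5}, keep only states in Sat with every successor in Z. Z1 = {1, 2, 5}; fixed.
Sat(AG (EX (EG lock))) = {1, 2, 5}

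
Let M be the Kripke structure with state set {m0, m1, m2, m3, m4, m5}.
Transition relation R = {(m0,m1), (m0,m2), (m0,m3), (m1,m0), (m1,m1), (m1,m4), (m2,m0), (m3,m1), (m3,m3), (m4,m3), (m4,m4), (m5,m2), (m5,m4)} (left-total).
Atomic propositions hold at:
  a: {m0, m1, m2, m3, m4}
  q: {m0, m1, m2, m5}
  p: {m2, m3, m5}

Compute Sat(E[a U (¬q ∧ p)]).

Sat(¬q) = {m3, m4}
Sat(¬q ∧ p) = {m3}
E[a U (¬q ∧ p)]: least fixpoint, start Z0 = Sat((¬q ∧ p)) = {m3}, add states in Sat(a) with some successor in Z. Z1 = {m0, m3, m4}; Z2 = {m0, m1, m2, m3, m4}; fixed.
Sat(E[a U (¬q ∧ p)]) = {m0, m1, m2, m3, m4}

{m0, m1, m2, m3, m4}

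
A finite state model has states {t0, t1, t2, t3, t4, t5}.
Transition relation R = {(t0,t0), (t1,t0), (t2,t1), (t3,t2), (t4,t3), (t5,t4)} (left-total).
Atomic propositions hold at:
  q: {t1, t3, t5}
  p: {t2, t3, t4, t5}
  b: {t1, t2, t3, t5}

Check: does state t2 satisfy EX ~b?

Sat(~b) = {t0, t4}
Sat(EX ~b) = {s : some successor in {t0, t4}} = {t0, t1, t5}
t2 ∉ Sat(EX ~b) = {t0, t1, t5}, so the formula does not hold at t2.

No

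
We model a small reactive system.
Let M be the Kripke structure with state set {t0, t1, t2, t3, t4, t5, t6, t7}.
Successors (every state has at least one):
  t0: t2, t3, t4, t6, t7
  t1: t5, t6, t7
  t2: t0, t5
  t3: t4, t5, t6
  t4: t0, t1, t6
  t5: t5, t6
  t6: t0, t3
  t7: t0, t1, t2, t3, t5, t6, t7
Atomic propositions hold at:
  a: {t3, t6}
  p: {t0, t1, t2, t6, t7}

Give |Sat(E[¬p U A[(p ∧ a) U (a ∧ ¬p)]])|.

Sat(¬p) = {t3, t4, t5}
Sat(p ∧ a) = {t6}
Sat(a ∧ ¬p) = {t3}
A[(p ∧ a) U (a ∧ ¬p)]: least fixpoint, start Z0 = Sat((a ∧ ¬p)) = {t3}, add states in Sat(p ∧ a) with every successor in Z. Already a fixed point.
Sat(A[(p ∧ a) U (a ∧ ¬p)]) = {t3}
E[¬p U A[(p ∧ a) U (a ∧ ¬p)]]: least fixpoint, start Z0 = Sat(A[(p ∧ a) U (a ∧ ¬p)]) = {t3}, add states in Sat(¬p) with some successor in Z. Already a fixed point.
Sat(E[¬p U A[(p ∧ a) U (a ∧ ¬p)]]) = {t3}
|Sat(E[¬p U A[(p ∧ a) U (a ∧ ¬p)]])| = |{t3}| = 1.

1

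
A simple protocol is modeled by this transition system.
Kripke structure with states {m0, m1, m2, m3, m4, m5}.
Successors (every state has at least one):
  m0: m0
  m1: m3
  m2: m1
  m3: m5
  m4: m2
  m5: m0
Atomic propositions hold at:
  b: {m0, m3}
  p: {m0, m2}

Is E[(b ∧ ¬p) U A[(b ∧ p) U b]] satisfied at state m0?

Yes

Sat(¬p) = {m1, m3, m4, m5}
Sat(b ∧ ¬p) = {m3}
Sat(b ∧ p) = {m0}
A[(b ∧ p) U b]: least fixpoint, start Z0 = Sat(b) = {m0, m3}, add states in Sat(b ∧ p) with every successor in Z. Already a fixed point.
Sat(A[(b ∧ p) U b]) = {m0, m3}
E[(b ∧ ¬p) U A[(b ∧ p) U b]]: least fixpoint, start Z0 = Sat(A[(b ∧ p) U b]) = {m0, m3}, add states in Sat(b ∧ ¬p) with some successor in Z. Already a fixed point.
Sat(E[(b ∧ ¬p) U A[(b ∧ p) U b]]) = {m0, m3}
m0 ∈ Sat(E[(b ∧ ¬p) U A[(b ∧ p) U b]]) = {m0, m3}, so the formula holds at m0.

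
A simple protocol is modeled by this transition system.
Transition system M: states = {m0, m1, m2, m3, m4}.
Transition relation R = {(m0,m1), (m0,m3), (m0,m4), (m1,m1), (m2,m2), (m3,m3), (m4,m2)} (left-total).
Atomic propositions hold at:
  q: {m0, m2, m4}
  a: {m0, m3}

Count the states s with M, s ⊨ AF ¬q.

2

Sat(¬q) = {m1, m3}
AF ¬q: least fixpoint, start Z0 = {m1, m3}, add states with every successor in Z. Already a fixed point.
Sat(AF ¬q) = {m1, m3}
|Sat(AF ¬q)| = |{m1, m3}| = 2.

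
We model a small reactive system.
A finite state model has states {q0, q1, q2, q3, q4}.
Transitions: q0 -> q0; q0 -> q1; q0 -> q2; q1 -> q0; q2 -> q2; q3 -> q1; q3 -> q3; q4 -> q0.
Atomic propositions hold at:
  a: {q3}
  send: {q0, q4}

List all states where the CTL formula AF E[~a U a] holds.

Sat(~a) = {q0, q1, q2, q4}
E[~a U a]: least fixpoint, start Z0 = Sat(a) = {q3}, add states in Sat(~a) with some successor in Z. Already a fixed point.
Sat(E[~a U a]) = {q3}
AF E[~a U a]: least fixpoint, start Z0 = {q3}, add states with every successor in Z. Already a fixed point.
Sat(AF E[~a U a]) = {q3}

{q3}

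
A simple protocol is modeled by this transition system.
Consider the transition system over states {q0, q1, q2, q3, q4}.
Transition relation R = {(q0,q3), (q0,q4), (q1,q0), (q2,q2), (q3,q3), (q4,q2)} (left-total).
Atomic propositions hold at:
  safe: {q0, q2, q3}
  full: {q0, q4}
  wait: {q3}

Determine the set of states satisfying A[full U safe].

A[full U safe]: least fixpoint, start Z0 = Sat(safe) = {q0, q2, q3}, add states in Sat(full) with every successor in Z. Z1 = {q0, q2, q3, q4}; fixed.
Sat(A[full U safe]) = {q0, q2, q3, q4}

{q0, q2, q3, q4}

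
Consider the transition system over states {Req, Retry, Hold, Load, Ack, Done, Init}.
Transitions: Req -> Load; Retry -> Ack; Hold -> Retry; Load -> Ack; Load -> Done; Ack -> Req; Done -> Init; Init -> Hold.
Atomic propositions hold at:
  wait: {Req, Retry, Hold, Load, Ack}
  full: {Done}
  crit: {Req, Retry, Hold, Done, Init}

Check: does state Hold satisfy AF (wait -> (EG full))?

No

EG full: greatest fixpoint, start Z0 = {Done}, keep only states in Sat with some successor in Z. Z1 = ∅; fixed.
Sat(EG full) = ∅
Sat(wait -> (EG full)) = {Done, Init}
AF (wait -> (EG full)): least fixpoint, start Z0 = {Done, Init}, add states with every successor in Z. Already a fixed point.
Sat(AF (wait -> (EG full))) = {Done, Init}
Hold ∉ Sat(AF (wait -> (EG full))) = {Done, Init}, so the formula does not hold at Hold.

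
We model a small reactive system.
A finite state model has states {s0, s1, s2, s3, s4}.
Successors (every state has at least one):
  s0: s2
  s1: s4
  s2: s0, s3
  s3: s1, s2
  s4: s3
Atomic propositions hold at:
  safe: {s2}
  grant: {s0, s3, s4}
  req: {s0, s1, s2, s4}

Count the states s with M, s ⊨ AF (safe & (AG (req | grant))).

Sat(req | grant) = {s0, s1, s2, s3, s4}
AG (req | grant): greatest fixpoint, start Z0 = {s0, s1, s2, s3, s4}, keep only states in Sat with every successor in Z. Already a fixed point.
Sat(AG (req | grant)) = {s0, s1, s2, s3, s4}
Sat(safe & (AG (req | grant))) = {s2}
AF (safe & (AG (req | grant))): least fixpoint, start Z0 = {s2}, add states with every successor in Z. Z1 = {s0, s2}; fixed.
Sat(AF (safe & (AG (req | grant)))) = {s0, s2}
|Sat(AF (safe & (AG (req | grant))))| = |{s0, s2}| = 2.

2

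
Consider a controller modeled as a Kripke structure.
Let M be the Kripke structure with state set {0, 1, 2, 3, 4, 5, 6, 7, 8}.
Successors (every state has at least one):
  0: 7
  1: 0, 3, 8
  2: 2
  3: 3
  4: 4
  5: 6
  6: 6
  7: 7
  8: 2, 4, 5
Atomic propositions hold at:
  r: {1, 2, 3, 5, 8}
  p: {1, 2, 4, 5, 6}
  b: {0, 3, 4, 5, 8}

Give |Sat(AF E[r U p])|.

6

E[r U p]: least fixpoint, start Z0 = Sat(p) = {1, 2, 4, 5, 6}, add states in Sat(r) with some successor in Z. Z1 = {1, 2, 4, 5, 6, 8}; fixed.
Sat(E[r U p]) = {1, 2, 4, 5, 6, 8}
AF E[r U p]: least fixpoint, start Z0 = {1, 2, 4, 5, 6, 8}, add states with every successor in Z. Already a fixed point.
Sat(AF E[r U p]) = {1, 2, 4, 5, 6, 8}
|Sat(AF E[r U p])| = |{1, 2, 4, 5, 6, 8}| = 6.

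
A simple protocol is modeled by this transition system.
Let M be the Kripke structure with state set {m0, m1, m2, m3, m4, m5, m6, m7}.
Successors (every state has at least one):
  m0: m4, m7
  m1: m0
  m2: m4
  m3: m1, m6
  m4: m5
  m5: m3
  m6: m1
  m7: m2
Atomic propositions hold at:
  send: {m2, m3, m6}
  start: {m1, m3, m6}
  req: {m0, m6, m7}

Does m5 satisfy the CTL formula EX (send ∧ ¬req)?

Sat(¬req) = {m1, m2, m3, m4, m5}
Sat(send ∧ ¬req) = {m2, m3}
Sat(EX (send ∧ ¬req)) = {s : some successor in {m2, m3}} = {m5, m7}
m5 ∈ Sat(EX (send ∧ ¬req)) = {m5, m7}, so the formula holds at m5.

Yes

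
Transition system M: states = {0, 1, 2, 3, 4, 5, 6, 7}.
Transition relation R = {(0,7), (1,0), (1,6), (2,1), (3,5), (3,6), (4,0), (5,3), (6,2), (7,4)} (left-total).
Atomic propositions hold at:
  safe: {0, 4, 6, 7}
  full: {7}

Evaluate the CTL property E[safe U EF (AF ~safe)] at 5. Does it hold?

Sat(~safe) = {1, 2, 3, 5}
AF ~safe: least fixpoint, start Z0 = {1, 2, 3, 5}, add states with every successor in Z. Z1 = {1, 2, 3, 5, 6}; fixed.
Sat(AF ~safe) = {1, 2, 3, 5, 6}
EF (AF ~safe): least fixpoint, start Z0 = {1, 2, 3, 5, 6}, add states with some successor in Z. Already a fixed point.
Sat(EF (AF ~safe)) = {1, 2, 3, 5, 6}
E[safe U EF (AF ~safe)]: least fixpoint, start Z0 = Sat(EF (AF ~safe)) = {1, 2, 3, 5, 6}, add states in Sat(safe) with some successor in Z. Already a fixed point.
Sat(E[safe U EF (AF ~safe)]) = {1, 2, 3, 5, 6}
5 ∈ Sat(E[safe U EF (AF ~safe)]) = {1, 2, 3, 5, 6}, so the formula holds at 5.

Yes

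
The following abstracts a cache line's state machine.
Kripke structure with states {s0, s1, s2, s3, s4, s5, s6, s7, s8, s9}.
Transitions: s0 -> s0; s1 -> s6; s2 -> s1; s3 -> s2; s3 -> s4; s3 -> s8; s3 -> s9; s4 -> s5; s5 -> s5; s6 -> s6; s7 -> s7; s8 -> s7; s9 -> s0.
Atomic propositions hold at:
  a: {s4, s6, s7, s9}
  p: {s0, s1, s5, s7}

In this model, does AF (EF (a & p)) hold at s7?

Sat(a & p) = {s7}
EF (a & p): least fixpoint, start Z0 = {s7}, add states with some successor in Z. Z1 = {s7, s8}; Z2 = {s3, s7, s8}; fixed.
Sat(EF (a & p)) = {s3, s7, s8}
AF (EF (a & p)): least fixpoint, start Z0 = {s3, s7, s8}, add states with every successor in Z. Already a fixed point.
Sat(AF (EF (a & p))) = {s3, s7, s8}
s7 ∈ Sat(AF (EF (a & p))) = {s3, s7, s8}, so the formula holds at s7.

Yes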